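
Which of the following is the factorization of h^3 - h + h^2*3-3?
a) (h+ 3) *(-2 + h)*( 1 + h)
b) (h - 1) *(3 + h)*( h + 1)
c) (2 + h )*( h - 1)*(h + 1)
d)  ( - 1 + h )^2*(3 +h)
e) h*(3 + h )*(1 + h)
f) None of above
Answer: b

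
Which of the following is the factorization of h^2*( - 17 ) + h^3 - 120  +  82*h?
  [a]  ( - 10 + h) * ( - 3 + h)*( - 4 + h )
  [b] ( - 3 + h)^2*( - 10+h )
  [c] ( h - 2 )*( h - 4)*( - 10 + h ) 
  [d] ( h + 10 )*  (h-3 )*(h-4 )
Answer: a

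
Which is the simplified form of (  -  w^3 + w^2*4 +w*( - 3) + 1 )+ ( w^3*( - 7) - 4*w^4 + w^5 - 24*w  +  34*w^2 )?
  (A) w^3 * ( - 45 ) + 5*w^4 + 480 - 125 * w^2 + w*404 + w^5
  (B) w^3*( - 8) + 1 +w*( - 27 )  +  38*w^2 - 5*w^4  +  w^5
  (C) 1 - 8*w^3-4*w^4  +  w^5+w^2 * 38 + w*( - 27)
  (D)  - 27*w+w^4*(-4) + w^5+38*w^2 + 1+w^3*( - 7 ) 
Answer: C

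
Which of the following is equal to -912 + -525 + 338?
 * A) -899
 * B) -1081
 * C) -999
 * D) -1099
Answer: D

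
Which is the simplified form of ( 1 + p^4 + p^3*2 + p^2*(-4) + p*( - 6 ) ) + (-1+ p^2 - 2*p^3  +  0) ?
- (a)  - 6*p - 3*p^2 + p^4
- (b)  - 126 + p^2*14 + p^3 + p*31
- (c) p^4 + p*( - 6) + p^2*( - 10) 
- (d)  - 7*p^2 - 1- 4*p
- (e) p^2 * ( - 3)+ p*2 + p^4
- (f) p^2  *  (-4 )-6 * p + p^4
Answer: a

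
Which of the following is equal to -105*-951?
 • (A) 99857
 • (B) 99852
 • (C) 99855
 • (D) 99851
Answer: C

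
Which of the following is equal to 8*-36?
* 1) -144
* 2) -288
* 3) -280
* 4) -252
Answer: 2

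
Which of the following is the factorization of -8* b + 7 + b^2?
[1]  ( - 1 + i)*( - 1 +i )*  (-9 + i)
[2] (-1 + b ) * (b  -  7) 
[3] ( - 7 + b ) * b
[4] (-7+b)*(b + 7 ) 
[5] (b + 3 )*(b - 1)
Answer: 2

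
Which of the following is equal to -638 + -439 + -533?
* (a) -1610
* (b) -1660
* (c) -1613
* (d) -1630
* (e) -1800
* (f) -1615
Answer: a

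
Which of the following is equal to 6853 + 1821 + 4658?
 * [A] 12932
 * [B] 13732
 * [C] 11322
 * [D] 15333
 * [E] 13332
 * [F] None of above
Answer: E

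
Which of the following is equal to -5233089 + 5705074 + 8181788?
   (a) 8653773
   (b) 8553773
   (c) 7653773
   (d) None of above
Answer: a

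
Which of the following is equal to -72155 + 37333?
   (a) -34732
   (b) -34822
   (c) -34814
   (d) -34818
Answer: b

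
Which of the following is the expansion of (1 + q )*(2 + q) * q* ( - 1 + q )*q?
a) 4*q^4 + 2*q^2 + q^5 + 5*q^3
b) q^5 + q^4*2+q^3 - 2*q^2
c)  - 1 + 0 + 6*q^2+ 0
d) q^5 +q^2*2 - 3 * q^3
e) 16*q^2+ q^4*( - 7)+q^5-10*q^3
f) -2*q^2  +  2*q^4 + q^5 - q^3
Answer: f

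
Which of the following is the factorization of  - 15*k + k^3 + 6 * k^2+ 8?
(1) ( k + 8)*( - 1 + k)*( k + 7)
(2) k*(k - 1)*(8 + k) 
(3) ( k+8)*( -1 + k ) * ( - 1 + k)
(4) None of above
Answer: 3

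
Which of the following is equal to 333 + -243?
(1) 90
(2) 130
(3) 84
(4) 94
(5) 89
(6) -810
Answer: 1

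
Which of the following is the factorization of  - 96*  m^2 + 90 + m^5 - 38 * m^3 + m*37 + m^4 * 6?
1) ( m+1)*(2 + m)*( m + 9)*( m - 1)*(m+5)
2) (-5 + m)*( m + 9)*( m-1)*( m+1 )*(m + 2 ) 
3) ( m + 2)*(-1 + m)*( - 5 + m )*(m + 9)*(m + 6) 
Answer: 2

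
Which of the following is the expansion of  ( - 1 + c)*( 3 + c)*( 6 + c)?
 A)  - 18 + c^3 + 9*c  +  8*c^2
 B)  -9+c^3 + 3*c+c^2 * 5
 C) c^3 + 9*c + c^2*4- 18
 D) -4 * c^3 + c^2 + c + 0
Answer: A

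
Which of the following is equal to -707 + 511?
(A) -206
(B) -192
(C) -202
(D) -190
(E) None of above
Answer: E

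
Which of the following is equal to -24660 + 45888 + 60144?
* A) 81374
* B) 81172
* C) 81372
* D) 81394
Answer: C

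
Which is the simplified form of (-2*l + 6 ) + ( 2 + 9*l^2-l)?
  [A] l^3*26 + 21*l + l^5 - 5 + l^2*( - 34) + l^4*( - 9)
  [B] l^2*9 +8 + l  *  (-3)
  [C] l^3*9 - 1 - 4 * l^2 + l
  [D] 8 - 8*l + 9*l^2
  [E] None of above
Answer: B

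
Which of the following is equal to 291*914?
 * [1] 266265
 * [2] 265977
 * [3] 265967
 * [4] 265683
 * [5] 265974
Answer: 5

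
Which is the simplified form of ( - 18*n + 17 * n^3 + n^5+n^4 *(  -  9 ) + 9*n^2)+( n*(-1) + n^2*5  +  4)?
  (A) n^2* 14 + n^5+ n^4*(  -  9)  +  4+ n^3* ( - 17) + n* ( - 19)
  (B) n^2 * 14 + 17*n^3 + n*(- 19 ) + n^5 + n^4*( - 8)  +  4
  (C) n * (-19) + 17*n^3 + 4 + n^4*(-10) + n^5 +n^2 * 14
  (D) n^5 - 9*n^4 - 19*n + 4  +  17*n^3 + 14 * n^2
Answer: D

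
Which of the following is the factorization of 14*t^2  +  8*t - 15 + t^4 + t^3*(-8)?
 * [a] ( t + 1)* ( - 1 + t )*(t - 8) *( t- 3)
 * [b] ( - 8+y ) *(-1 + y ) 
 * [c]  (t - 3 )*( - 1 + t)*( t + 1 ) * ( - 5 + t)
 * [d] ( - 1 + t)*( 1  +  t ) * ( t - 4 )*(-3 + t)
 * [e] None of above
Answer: c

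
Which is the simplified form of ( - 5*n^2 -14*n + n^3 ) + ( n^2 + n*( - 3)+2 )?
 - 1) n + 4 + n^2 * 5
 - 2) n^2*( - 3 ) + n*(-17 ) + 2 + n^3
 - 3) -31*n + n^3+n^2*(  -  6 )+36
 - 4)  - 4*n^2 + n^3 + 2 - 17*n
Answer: 4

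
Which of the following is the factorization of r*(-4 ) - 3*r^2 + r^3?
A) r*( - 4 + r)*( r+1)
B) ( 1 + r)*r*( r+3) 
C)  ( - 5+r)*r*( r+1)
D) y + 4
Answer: A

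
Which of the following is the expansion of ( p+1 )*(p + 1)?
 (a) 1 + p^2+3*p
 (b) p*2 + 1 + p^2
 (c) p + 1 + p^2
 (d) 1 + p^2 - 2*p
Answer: b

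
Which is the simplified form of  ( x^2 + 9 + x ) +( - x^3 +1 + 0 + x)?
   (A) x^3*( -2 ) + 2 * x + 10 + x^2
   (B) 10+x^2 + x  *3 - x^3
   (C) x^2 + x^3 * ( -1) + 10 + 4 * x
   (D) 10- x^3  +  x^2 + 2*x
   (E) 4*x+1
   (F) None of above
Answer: D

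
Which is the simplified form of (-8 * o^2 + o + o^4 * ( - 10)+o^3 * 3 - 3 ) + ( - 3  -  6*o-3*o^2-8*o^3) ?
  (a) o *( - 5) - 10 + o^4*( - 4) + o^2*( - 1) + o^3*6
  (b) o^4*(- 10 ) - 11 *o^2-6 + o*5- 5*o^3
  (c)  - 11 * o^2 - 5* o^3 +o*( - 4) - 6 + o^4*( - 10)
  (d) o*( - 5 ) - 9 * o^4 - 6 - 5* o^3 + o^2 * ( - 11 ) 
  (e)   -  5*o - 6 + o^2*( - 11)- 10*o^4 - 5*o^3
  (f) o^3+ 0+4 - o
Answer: e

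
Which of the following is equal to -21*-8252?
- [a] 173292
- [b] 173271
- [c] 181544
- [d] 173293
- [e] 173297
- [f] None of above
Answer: a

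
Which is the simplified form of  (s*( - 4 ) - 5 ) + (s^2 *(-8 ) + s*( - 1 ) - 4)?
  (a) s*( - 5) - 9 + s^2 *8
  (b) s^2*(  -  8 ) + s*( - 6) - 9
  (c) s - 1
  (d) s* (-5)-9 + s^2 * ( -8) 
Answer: d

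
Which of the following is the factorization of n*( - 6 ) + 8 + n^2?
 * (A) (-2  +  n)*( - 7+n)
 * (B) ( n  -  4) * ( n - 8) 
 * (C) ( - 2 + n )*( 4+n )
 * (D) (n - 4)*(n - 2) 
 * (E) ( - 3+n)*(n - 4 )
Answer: D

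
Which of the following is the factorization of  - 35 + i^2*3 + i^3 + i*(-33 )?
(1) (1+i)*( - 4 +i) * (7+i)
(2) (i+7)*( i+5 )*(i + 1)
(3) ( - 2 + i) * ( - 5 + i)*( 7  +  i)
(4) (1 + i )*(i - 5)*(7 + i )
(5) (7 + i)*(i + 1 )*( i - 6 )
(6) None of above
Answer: 4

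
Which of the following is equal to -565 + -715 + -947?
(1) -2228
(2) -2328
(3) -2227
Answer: 3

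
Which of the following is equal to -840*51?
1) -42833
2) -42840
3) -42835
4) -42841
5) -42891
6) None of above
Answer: 2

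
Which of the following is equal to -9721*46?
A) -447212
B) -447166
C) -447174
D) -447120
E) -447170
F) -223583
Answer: B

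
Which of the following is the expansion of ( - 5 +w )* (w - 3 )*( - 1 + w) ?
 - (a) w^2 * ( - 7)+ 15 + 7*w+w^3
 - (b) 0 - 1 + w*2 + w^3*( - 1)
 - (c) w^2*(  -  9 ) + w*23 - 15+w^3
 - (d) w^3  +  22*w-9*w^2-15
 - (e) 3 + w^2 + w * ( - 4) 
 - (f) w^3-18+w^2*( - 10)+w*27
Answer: c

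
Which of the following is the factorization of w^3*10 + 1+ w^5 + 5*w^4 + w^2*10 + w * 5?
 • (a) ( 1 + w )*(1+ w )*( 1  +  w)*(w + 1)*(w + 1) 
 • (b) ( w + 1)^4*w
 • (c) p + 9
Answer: a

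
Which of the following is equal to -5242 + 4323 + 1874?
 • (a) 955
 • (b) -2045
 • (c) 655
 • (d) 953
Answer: a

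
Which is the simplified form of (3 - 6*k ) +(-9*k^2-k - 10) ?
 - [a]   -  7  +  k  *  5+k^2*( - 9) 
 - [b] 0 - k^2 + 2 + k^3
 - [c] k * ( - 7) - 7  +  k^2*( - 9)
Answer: c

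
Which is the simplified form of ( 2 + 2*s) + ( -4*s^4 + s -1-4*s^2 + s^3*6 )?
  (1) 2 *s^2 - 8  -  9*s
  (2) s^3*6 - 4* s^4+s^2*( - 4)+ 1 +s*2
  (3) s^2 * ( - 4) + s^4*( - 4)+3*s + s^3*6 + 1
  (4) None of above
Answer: 3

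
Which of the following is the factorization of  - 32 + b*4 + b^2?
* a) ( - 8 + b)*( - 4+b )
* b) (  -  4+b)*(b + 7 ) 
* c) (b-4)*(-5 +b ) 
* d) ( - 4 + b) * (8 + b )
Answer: d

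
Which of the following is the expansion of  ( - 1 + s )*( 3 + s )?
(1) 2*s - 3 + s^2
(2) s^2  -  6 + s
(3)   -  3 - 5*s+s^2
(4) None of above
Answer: 1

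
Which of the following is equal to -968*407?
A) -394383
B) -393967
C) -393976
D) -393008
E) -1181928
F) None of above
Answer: C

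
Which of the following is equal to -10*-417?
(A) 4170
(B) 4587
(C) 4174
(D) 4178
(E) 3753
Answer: A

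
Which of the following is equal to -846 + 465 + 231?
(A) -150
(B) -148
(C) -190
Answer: A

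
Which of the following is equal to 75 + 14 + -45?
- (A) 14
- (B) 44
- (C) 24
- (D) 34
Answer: B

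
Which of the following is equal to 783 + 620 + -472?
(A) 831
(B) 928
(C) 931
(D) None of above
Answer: C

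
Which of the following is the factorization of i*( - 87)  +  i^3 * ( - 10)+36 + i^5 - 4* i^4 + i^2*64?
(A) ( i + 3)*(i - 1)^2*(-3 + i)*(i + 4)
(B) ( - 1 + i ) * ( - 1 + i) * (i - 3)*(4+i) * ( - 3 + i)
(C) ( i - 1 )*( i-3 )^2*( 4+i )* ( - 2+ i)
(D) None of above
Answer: B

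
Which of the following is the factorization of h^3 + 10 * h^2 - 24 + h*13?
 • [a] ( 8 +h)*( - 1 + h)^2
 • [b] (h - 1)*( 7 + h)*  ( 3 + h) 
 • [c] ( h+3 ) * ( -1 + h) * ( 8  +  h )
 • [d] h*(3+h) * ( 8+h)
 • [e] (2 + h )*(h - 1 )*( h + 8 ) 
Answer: c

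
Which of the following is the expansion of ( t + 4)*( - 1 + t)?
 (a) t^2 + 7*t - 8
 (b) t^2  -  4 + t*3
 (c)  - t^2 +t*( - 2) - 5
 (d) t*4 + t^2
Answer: b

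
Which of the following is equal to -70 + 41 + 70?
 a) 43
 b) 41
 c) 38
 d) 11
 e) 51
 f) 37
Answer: b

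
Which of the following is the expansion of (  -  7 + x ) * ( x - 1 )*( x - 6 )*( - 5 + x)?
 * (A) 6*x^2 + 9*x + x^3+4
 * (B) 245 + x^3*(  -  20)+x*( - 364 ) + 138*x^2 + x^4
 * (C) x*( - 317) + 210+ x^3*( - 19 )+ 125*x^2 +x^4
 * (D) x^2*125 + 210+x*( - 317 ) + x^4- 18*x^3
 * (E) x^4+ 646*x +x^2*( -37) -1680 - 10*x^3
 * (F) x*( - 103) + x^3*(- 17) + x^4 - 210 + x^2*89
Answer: C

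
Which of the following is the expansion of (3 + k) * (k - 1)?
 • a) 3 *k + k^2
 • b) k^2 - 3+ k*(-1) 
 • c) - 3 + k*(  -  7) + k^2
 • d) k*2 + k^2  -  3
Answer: d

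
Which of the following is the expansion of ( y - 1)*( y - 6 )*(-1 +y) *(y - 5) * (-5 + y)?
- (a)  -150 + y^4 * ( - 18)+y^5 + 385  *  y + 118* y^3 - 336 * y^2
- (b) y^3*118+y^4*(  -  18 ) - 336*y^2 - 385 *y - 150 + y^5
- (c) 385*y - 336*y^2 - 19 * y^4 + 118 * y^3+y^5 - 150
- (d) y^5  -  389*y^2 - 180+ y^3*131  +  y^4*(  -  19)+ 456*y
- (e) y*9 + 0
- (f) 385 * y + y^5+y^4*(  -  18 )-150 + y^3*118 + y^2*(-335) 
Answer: a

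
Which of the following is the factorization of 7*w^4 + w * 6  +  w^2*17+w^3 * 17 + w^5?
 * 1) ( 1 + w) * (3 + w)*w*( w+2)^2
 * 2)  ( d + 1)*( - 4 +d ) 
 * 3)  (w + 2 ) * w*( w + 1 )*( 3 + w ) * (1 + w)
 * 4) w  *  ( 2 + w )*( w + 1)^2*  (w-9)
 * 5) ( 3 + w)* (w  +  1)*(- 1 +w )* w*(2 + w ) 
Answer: 3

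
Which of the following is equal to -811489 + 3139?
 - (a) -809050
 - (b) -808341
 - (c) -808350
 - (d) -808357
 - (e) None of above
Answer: c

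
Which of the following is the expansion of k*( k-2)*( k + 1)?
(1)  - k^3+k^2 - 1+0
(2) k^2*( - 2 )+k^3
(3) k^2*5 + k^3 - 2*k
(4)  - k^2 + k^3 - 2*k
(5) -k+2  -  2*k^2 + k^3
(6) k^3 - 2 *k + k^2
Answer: 4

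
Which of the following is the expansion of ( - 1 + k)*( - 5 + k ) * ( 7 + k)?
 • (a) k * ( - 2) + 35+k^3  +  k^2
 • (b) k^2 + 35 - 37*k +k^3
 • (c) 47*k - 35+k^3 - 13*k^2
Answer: b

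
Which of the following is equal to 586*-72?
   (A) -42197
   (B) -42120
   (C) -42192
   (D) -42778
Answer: C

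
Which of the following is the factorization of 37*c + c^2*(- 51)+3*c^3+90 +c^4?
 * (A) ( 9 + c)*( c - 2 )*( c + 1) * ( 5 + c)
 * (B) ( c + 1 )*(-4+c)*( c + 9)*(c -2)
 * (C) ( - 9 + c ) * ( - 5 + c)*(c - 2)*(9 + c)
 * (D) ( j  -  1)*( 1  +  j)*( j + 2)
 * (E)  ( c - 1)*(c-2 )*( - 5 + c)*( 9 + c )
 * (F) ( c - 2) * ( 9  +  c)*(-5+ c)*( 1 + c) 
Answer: F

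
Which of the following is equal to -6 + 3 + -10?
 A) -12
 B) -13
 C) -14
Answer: B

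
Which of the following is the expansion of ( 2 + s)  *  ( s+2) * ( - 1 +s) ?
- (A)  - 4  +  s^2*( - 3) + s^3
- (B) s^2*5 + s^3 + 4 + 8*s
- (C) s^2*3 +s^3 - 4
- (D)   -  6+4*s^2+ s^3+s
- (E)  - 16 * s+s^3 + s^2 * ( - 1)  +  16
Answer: C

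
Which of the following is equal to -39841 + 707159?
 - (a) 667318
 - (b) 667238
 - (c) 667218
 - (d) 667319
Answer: a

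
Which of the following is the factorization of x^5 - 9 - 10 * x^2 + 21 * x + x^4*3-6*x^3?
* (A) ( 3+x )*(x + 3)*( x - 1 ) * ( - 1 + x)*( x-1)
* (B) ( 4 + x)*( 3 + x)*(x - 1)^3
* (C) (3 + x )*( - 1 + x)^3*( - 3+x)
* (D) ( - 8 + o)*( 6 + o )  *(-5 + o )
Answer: A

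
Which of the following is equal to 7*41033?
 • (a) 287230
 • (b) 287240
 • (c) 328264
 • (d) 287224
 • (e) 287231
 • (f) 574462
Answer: e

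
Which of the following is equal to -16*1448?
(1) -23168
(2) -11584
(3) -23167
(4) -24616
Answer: 1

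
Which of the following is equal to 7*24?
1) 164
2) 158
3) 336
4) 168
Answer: 4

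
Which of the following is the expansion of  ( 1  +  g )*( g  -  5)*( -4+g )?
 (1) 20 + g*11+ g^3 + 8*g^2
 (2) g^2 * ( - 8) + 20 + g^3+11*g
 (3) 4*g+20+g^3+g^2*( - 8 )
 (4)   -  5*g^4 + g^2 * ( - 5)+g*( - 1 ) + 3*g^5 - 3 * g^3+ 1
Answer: 2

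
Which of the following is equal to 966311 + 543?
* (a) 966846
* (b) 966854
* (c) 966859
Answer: b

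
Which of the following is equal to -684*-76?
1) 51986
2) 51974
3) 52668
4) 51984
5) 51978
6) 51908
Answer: 4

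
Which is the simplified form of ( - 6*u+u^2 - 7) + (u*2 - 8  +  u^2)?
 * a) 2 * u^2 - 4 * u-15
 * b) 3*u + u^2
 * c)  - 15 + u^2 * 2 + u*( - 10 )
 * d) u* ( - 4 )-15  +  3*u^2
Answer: a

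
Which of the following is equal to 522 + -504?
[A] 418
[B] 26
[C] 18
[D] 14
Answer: C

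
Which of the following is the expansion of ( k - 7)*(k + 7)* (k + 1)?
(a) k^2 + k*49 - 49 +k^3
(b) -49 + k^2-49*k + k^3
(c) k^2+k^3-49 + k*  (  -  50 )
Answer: b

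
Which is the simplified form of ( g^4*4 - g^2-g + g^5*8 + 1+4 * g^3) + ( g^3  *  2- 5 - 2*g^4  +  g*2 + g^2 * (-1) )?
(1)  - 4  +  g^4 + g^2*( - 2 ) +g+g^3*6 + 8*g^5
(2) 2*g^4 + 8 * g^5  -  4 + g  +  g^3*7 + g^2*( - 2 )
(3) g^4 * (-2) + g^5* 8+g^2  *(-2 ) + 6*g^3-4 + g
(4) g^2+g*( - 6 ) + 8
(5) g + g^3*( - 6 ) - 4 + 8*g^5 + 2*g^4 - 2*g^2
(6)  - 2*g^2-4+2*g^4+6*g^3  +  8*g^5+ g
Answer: 6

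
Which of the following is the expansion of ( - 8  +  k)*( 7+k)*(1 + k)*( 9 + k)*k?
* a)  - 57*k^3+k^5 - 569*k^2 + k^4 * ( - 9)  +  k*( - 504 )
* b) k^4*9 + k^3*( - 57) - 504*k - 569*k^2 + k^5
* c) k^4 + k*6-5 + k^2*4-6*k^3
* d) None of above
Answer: b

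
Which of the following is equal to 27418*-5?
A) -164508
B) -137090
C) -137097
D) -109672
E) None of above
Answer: B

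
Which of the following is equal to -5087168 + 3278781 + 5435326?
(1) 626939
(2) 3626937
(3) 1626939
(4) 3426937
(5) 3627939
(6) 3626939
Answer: 6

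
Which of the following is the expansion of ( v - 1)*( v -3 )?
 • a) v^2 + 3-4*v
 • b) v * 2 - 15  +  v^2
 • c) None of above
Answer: a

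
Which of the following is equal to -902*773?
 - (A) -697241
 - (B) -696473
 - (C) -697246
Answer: C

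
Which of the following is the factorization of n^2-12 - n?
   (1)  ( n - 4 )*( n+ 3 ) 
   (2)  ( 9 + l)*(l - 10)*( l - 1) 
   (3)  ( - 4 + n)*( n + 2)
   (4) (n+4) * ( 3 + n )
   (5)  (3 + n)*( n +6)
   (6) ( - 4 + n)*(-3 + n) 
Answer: 1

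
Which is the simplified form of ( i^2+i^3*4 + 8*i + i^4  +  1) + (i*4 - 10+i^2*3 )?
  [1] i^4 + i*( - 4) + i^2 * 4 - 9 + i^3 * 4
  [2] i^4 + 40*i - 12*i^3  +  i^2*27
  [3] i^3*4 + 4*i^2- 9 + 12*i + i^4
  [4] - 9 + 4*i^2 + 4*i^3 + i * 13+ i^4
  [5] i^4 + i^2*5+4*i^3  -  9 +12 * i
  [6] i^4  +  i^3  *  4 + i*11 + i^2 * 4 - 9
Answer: 3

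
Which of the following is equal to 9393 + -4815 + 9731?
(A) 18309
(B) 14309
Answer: B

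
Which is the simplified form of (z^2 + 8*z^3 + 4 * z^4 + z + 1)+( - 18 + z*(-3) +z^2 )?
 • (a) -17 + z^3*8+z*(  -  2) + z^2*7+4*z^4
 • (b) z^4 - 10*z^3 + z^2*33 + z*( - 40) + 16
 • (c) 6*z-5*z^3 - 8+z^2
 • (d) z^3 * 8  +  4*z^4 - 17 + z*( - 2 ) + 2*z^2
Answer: d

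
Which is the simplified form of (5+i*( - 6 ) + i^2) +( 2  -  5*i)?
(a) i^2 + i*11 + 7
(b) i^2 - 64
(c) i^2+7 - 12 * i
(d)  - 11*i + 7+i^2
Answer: d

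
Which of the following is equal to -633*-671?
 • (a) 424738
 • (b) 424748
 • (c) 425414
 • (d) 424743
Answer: d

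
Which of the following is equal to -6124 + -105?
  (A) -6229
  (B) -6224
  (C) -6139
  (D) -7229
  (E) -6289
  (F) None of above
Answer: A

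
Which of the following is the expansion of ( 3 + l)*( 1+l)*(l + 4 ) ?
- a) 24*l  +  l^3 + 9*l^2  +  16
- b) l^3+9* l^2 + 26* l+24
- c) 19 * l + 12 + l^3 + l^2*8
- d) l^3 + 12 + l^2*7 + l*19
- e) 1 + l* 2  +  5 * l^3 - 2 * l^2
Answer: c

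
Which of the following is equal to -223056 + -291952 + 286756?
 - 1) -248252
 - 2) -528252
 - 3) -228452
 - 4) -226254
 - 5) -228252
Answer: 5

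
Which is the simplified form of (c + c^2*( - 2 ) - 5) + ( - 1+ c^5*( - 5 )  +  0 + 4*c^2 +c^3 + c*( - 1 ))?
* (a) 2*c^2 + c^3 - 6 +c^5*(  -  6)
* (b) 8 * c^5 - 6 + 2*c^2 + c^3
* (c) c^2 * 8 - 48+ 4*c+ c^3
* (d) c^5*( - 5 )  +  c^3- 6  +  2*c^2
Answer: d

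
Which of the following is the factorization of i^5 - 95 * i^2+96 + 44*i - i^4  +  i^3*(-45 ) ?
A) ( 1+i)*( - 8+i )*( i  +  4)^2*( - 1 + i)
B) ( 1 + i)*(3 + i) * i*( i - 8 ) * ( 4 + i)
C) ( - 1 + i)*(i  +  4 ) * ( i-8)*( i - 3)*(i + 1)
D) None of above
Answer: D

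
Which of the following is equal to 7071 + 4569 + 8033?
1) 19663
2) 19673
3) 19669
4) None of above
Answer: 2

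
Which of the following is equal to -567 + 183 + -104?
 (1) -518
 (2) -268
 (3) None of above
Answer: 3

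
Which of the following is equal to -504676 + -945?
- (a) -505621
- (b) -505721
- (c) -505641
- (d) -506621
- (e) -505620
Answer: a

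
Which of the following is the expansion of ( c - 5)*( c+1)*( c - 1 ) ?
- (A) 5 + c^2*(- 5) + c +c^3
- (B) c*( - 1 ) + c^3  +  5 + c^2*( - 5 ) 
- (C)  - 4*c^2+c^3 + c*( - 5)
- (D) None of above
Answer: B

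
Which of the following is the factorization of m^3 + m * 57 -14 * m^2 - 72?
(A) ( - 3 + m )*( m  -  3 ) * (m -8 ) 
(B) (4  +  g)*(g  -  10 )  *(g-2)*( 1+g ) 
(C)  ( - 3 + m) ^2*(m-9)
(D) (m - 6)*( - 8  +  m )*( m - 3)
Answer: A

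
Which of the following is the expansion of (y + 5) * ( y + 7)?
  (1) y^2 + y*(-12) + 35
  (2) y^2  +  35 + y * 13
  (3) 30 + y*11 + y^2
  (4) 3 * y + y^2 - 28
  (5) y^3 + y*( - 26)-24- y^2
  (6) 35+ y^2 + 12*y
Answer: 6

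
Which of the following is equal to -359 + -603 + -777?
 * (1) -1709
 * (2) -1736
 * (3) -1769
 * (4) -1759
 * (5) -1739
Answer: 5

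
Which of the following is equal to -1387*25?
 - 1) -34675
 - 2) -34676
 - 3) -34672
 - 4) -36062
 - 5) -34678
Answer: 1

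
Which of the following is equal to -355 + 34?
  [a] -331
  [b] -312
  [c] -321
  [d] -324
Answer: c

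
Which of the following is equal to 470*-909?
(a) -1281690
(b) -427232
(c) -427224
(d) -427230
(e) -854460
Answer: d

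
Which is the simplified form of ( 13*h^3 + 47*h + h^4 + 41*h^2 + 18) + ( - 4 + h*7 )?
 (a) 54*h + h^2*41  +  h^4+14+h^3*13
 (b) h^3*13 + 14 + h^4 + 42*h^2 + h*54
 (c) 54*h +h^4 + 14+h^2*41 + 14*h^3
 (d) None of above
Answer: a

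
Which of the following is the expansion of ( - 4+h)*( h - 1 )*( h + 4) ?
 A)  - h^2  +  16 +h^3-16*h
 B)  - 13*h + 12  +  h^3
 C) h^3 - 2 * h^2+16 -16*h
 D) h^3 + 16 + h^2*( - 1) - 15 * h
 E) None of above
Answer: A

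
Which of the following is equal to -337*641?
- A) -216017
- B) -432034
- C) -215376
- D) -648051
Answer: A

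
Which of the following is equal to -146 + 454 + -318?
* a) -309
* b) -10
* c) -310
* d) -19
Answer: b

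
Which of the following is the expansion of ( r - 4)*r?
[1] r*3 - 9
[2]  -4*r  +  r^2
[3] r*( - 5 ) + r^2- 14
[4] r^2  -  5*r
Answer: 2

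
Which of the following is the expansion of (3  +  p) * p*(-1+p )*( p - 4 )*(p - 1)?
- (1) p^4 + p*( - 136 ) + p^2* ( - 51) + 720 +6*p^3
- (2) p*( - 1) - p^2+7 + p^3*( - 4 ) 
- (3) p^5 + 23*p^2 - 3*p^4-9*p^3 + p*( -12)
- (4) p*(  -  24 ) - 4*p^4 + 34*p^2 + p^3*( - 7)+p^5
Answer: 3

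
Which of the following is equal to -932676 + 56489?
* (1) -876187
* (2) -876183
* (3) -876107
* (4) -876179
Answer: 1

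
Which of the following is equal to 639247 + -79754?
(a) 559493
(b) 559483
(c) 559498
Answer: a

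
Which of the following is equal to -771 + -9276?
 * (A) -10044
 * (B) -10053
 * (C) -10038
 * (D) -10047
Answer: D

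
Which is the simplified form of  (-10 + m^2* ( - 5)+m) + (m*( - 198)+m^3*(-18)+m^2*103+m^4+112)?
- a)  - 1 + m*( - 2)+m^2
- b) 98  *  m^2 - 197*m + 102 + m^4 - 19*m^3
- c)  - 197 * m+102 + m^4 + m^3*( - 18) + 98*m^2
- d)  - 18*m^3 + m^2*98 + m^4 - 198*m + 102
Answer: c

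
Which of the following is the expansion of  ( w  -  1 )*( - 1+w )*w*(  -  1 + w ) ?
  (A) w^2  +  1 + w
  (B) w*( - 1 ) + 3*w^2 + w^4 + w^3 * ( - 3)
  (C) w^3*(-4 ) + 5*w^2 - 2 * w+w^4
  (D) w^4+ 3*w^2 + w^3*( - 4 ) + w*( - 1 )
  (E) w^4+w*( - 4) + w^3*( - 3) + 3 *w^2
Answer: B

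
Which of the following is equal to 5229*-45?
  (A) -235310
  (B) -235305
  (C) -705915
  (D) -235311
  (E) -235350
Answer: B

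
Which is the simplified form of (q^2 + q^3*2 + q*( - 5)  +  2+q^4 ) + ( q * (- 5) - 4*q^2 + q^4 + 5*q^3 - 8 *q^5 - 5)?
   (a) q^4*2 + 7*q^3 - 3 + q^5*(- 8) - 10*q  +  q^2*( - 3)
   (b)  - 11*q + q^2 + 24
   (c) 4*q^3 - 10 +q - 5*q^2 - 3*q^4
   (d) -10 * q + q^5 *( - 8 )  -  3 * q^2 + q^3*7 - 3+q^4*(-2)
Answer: a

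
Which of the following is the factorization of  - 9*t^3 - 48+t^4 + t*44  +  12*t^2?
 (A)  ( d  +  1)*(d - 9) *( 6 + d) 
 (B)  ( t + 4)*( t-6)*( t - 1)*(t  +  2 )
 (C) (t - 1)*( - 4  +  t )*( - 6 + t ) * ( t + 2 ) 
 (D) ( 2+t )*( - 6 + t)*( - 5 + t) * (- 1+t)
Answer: C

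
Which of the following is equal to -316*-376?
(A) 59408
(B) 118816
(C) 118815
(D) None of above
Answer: B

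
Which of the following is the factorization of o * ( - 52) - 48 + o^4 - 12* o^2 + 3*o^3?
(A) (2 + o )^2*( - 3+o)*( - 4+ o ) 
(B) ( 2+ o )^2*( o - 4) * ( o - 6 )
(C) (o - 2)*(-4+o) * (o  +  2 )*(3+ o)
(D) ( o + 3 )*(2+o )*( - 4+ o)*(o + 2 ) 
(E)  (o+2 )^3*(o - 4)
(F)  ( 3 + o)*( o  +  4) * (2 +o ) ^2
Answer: D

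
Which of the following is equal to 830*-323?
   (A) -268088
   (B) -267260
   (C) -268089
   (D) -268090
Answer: D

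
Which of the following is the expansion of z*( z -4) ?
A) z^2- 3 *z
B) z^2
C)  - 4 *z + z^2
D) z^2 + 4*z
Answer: C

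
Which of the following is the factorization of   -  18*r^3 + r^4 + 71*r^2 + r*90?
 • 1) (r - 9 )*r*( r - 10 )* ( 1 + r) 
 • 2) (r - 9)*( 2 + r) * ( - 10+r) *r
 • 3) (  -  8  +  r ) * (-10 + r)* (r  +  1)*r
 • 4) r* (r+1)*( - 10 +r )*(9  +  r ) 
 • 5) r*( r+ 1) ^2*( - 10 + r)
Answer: 1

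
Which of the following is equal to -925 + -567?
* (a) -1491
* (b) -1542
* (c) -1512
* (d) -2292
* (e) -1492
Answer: e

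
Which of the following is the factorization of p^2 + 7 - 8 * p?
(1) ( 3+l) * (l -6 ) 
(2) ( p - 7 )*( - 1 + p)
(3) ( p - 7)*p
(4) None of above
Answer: 2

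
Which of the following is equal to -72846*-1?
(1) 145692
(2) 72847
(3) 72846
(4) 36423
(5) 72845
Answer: 3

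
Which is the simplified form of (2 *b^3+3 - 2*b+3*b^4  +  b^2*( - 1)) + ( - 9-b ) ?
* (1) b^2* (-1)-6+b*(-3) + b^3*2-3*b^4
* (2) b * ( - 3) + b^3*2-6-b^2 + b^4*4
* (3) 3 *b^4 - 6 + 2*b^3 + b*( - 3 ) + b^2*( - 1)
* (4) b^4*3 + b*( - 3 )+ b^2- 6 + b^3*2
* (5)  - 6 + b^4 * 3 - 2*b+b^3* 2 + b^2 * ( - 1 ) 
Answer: 3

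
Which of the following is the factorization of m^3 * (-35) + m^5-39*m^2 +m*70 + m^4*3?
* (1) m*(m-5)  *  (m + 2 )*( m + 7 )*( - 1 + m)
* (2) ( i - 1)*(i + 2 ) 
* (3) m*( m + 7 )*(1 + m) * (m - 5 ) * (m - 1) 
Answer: 1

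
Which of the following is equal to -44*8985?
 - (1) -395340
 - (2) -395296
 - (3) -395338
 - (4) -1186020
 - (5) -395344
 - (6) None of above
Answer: 1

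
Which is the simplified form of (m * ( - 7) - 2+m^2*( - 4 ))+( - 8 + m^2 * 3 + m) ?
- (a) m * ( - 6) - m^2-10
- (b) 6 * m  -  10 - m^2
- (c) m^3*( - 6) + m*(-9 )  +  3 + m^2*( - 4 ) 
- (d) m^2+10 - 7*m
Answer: a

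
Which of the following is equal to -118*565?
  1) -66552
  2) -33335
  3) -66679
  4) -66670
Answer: 4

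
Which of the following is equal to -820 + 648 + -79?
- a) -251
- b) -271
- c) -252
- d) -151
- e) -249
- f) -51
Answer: a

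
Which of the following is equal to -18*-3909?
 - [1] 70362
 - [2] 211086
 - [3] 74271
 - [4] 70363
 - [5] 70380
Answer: 1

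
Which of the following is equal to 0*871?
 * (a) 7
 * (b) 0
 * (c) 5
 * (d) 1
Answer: b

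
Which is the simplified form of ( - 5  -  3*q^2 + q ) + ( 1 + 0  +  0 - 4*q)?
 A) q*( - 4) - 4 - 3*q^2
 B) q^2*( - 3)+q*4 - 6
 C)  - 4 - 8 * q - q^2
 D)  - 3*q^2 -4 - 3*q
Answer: D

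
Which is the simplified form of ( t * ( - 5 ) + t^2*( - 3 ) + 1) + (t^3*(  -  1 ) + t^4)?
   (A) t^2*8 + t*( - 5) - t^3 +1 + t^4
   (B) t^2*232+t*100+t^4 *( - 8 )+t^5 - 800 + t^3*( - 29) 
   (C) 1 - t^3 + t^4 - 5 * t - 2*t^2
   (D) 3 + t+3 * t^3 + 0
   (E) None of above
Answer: E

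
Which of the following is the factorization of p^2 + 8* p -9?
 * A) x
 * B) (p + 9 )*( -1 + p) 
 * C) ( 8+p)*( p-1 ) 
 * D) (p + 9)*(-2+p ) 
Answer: B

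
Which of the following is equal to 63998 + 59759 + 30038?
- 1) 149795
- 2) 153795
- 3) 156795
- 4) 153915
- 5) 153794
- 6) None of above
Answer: 2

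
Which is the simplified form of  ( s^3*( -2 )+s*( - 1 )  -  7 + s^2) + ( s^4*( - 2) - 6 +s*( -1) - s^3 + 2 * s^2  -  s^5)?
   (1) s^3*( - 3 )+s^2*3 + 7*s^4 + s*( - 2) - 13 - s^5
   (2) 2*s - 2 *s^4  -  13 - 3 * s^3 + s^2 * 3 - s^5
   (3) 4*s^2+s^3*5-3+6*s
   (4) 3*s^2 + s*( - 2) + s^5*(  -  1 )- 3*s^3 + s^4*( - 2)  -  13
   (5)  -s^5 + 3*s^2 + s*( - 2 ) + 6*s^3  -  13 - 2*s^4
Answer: 4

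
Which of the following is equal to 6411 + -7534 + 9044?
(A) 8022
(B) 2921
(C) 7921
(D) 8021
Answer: C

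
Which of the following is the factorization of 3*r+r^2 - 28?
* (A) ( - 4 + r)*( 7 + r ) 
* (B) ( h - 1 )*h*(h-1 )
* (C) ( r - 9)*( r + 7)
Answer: A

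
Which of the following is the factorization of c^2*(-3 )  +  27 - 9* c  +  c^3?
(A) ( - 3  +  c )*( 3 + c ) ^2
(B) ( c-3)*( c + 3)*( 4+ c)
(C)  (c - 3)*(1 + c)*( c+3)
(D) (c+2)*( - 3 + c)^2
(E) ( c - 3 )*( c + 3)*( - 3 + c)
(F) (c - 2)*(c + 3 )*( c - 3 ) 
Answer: E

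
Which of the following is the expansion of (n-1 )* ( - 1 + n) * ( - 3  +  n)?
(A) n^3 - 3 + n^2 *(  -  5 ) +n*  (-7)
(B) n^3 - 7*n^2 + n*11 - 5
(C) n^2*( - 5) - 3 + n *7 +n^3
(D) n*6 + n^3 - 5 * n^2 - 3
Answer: C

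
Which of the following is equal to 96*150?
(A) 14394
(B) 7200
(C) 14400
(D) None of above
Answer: C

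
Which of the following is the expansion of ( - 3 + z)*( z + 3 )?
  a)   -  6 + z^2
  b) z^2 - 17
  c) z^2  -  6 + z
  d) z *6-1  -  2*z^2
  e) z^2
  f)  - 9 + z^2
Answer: f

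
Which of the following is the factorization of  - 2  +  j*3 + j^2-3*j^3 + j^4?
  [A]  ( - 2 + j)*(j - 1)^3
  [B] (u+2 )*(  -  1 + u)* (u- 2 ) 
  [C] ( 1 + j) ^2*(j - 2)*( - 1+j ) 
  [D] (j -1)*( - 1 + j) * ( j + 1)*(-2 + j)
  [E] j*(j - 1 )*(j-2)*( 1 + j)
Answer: D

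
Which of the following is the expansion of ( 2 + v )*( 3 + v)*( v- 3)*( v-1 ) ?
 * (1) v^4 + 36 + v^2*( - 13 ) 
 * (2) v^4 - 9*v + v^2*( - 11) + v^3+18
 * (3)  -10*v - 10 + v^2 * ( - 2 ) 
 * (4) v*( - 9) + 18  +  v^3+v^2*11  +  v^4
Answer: 2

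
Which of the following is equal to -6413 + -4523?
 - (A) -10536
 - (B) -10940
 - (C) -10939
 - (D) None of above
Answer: D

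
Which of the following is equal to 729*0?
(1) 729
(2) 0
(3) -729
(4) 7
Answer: 2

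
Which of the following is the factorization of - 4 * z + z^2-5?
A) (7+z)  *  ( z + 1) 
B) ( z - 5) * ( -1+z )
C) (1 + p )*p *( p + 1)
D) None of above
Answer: D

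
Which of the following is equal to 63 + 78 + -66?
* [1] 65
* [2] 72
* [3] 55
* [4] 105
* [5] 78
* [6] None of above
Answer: 6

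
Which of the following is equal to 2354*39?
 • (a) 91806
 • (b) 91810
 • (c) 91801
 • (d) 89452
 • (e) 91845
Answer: a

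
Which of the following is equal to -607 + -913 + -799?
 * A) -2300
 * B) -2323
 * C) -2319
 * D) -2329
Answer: C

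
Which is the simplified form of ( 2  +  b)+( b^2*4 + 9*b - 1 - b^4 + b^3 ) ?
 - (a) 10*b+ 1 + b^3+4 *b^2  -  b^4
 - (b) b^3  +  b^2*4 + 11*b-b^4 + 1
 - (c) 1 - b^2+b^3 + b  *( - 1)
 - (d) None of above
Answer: a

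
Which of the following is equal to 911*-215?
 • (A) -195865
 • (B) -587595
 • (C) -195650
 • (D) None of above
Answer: A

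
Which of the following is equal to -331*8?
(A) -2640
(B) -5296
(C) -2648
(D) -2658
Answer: C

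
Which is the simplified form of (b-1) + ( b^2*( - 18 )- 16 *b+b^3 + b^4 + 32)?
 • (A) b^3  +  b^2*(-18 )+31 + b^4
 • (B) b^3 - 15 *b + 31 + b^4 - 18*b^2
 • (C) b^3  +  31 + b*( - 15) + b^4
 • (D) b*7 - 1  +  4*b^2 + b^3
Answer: B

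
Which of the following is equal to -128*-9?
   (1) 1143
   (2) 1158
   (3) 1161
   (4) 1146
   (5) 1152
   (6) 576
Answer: 5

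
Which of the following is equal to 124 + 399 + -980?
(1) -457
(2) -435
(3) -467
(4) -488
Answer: 1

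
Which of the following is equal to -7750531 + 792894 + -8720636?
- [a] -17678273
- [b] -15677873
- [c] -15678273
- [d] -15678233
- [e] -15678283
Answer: c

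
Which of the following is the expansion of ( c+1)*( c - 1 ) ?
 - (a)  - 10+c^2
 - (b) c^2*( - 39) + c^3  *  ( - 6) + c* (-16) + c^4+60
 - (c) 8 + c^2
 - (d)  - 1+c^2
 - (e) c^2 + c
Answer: d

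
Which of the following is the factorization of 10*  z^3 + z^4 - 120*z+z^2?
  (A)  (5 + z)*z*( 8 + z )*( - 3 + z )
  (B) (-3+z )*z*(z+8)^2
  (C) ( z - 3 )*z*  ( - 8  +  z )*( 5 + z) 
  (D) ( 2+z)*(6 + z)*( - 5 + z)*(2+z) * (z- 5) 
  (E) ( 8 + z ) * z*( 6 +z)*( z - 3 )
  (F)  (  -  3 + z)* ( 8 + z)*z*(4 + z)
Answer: A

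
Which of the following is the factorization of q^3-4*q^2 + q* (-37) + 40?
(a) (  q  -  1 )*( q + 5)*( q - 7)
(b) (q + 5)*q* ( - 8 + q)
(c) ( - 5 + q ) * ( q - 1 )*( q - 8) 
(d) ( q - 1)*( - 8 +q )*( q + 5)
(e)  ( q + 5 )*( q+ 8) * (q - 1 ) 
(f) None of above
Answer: d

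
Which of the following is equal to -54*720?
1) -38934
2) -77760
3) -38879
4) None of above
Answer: 4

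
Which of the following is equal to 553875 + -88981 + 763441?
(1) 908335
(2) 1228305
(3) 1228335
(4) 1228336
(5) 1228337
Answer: 3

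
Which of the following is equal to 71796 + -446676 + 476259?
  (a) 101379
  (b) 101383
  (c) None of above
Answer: a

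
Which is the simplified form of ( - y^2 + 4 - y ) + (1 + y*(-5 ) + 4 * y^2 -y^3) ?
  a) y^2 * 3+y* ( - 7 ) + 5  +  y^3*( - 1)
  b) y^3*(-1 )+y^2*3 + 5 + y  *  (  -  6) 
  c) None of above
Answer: b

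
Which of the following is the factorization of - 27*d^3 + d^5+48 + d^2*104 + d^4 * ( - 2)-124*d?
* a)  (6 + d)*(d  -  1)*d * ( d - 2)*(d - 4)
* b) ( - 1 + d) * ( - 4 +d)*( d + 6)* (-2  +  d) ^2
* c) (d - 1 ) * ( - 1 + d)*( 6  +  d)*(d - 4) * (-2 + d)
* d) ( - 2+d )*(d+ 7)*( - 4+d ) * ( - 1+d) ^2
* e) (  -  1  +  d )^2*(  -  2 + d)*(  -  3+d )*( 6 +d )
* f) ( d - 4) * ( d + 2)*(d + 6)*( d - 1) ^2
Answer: c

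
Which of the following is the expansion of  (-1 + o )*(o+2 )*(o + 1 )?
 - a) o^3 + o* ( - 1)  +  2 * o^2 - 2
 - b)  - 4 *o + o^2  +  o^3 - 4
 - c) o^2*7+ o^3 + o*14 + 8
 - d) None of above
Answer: a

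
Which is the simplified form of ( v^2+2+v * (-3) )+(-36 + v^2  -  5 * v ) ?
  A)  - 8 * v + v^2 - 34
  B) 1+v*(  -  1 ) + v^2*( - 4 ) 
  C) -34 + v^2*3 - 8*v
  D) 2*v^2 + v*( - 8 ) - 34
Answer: D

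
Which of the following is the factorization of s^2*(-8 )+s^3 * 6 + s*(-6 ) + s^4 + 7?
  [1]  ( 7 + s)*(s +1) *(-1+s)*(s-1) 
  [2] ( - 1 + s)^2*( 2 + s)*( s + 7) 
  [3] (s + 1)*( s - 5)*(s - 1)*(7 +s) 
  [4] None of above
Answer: 1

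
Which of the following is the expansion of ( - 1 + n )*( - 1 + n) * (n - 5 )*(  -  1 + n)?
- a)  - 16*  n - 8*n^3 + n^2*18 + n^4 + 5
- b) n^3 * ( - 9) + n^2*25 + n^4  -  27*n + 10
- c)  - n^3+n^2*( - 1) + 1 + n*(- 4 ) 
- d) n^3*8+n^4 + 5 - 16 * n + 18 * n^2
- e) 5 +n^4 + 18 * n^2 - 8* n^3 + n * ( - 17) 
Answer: a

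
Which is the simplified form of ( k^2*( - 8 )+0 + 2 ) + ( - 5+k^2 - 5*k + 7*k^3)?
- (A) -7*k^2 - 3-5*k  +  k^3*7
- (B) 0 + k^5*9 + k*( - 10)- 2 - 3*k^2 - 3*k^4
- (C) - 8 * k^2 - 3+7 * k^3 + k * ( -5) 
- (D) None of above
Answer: A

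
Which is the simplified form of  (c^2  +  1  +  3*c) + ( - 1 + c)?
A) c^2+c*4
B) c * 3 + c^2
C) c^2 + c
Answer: A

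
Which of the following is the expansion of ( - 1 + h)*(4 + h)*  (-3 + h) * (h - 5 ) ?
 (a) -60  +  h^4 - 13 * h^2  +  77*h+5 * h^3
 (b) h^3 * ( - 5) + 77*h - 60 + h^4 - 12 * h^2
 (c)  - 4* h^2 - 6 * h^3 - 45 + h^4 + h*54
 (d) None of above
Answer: d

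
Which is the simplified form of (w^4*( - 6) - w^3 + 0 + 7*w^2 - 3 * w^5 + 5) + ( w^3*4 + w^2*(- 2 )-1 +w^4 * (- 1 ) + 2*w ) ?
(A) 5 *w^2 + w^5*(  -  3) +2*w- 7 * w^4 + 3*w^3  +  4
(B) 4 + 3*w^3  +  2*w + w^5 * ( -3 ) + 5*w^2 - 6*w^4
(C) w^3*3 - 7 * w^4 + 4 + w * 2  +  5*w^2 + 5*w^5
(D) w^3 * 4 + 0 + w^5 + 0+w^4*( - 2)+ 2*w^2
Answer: A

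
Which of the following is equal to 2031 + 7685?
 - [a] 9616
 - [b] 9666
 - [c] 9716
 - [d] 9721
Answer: c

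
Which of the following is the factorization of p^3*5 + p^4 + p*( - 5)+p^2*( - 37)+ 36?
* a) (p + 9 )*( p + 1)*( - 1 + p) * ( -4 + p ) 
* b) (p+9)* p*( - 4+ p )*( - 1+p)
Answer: a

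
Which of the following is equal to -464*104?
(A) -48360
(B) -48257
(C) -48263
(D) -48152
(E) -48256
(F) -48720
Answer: E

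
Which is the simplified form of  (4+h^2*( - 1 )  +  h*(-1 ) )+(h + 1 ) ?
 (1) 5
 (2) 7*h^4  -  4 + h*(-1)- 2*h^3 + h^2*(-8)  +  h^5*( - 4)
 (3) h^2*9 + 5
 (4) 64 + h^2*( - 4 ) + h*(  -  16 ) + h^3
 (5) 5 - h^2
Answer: 5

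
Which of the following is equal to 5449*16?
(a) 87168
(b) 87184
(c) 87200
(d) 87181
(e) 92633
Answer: b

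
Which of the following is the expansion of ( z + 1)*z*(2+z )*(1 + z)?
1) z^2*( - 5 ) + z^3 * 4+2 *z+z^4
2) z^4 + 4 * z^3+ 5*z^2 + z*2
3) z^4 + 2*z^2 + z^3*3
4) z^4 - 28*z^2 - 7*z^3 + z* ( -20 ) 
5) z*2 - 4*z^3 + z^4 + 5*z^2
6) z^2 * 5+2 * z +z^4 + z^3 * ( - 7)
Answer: 2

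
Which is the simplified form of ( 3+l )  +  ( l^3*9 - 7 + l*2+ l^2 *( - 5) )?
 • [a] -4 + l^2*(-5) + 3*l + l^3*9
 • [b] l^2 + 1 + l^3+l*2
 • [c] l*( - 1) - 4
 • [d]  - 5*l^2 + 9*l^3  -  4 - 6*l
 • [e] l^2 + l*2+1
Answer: a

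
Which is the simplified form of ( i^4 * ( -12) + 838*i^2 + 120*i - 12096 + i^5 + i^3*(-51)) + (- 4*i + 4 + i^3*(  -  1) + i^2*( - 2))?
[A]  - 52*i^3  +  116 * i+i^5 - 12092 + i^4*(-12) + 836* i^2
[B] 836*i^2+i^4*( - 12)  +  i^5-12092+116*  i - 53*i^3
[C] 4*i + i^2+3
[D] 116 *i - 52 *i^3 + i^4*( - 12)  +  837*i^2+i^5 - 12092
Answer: A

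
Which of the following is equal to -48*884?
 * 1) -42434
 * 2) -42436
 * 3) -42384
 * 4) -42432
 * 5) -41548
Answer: 4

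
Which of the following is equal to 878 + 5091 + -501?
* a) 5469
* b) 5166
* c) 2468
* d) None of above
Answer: d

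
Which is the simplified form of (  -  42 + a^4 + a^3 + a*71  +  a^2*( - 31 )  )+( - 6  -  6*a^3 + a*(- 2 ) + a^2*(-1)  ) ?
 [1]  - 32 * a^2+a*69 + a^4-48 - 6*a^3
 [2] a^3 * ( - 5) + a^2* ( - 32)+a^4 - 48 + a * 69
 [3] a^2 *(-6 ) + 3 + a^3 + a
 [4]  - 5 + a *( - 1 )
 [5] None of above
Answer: 2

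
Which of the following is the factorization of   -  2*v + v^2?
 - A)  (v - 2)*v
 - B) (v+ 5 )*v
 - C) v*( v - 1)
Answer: A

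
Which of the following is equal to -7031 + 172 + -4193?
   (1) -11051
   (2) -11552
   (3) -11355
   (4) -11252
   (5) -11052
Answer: 5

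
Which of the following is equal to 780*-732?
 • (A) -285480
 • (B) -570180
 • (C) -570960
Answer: C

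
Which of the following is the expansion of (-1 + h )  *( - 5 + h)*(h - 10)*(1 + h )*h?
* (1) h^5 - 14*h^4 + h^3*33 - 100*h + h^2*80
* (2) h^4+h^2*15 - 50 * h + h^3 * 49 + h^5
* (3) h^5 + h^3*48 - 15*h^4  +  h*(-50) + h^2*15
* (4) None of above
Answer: 4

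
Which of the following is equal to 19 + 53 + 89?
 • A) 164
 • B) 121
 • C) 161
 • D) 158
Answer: C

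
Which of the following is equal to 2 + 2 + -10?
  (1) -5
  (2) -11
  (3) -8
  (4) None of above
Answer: 4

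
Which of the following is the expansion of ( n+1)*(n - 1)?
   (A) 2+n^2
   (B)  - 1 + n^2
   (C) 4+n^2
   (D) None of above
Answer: B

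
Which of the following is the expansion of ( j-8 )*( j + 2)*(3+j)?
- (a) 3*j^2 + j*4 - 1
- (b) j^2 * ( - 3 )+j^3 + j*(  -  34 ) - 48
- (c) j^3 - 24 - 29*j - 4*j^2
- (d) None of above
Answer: b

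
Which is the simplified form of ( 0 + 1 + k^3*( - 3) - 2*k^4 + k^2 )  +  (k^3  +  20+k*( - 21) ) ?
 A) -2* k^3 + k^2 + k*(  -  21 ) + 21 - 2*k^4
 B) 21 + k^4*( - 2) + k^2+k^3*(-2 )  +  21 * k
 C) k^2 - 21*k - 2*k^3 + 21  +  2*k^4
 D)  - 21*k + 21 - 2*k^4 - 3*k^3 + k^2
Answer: A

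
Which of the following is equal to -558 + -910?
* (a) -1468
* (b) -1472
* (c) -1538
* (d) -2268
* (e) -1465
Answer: a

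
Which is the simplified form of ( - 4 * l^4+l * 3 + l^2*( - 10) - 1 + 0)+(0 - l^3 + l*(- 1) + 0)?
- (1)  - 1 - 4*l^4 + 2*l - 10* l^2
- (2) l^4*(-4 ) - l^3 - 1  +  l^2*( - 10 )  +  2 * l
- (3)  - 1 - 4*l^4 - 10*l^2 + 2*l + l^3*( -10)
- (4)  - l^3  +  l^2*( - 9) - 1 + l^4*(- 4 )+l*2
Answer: 2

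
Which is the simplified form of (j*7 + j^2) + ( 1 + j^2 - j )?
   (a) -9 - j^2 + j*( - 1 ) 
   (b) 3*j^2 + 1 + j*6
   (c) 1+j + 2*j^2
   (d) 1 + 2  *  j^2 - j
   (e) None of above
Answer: e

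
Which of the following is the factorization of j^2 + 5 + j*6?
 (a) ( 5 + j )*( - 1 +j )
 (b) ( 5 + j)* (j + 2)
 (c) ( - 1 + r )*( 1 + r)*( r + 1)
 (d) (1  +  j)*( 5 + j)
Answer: d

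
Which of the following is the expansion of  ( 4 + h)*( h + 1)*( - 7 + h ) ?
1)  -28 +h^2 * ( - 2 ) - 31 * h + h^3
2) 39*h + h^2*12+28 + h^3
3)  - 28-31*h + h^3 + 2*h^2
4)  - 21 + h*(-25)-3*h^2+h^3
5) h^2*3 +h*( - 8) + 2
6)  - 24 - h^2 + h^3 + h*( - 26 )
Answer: 1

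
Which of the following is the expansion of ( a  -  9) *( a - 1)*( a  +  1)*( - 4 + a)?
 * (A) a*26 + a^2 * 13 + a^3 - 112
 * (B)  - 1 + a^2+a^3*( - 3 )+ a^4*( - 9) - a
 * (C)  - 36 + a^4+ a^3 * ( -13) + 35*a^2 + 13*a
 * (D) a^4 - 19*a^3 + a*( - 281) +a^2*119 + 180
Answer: C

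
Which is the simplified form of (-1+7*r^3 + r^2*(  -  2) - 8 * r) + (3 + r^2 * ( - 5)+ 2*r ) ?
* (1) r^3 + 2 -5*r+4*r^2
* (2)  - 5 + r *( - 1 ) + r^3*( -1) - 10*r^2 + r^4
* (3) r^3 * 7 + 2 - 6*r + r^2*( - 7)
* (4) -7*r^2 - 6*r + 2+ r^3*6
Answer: 3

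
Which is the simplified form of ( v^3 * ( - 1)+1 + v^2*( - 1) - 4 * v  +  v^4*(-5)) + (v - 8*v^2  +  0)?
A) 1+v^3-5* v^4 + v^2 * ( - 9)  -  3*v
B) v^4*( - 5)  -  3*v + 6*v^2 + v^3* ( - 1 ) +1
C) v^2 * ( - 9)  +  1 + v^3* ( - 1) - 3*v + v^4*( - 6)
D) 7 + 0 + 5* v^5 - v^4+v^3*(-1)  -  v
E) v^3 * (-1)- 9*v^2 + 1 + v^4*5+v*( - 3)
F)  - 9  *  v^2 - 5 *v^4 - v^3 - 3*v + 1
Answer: F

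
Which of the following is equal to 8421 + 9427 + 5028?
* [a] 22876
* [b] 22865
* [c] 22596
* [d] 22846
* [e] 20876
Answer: a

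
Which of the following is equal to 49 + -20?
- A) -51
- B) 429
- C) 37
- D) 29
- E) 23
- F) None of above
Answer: D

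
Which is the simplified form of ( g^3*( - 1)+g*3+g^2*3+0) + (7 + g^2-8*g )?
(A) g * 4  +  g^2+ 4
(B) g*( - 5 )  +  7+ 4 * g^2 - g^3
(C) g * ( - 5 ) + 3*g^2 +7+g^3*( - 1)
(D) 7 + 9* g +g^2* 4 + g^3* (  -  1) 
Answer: B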